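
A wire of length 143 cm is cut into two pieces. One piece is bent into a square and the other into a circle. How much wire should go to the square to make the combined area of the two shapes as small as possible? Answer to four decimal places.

80.0942

Let x be the length used for the square. Square side x/4; circle radius (143−x)/(2π).
A(x) = (x/4)² + π·((143−x)/(2π))² = x²/16 + (143−x)²/(4π) for 0 ≤ x ≤ 143. A'(x) = x/8 − (143−x)/(2π) = 0 gives x = 4·143/(π+4) ≈ 80.0942.
A'' = 1/8 + 1/(2π) > 0, so this gives the minimum combined area; x ≈ 80.0942 cm to the square.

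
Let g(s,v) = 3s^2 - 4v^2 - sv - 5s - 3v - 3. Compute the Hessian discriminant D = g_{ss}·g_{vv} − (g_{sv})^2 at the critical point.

-49

∂g/∂s = 6s - v - 5 = 0 and ∂g/∂v = -s - 8v - 3 = 0, so (s, v) = (37/49, -23/49).
The Hessian has g_{ss} = 6, g_{vv} = -8, g_{sv} = -1, giving D = -49 < 0, so the point is a saddle point.
D = (6)·(-8) − (-1)^2 = -49.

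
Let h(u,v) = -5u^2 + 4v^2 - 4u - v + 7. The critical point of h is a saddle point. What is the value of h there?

∂h/∂u = -10u - 4 = 0 and ∂h/∂v = 8v - 1 = 0, so (u, v) = (-2/5, 1/8).
The Hessian has h_{uu} = -10, h_{vv} = 8, h_{uv} = 0, giving D = -80 < 0, so the point is a saddle point.
h(-2/5, 1/8) = 619/80.

619/80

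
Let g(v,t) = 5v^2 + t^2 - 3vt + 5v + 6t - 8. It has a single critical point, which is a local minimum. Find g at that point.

-383/11

∂g/∂v = 10v - 3t + 5 = 0 and ∂g/∂t = -3v + 2t + 6 = 0, so (v, t) = (-28/11, -75/11).
The Hessian has g_{vv} = 10, g_{tt} = 2, g_{vt} = -3, giving D = 11 > 0 with g_{vv} > 0, so the point is a local minimum.
g(-28/11, -75/11) = -383/11.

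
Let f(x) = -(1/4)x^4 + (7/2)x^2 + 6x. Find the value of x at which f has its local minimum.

-1

Critical points: f'(x) = -x^3 + 7x + 6 vanishes at x = -2, -1, 3.
Since f''(x) = -3x^2 + 7, we get f''(-2) = -5 < 0 ⇒ local maximum; f''(-1) = 4 > 0 ⇒ local minimum; f''(3) = -20 < 0 ⇒ local maximum.
So the local minimum value is f(-1) = -11/4.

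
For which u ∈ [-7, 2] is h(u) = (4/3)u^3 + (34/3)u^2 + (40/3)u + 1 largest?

2

Differentiating, h'(u) = 4u^2 + (68/3)u + 40/3; which vanishes at u = -5 and u = -2/3.
Evaluating at the critical points and endpoints: h(-7) = 17/3, h(-5) = 51, h(-2/3) = -263/81, h(2) = 251/3.
The maximum over the interval is 251/3, attained at u = 2.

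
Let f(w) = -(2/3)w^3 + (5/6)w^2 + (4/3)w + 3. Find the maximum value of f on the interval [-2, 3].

9

The derivative is -2w^2 + (5/3)w + 4/3, which vanishes at w = -1/2 and w = 4/3.
Compare values at every candidate in [-2, 3]: f(-2) = 9, f(-1/2) = 21/8, f(4/3) = 379/81, f(3) = -7/2.
So the maximum is f(-2) = 9.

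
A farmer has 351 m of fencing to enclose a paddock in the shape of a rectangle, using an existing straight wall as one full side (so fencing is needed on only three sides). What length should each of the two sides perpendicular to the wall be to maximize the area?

351/4

Let the sides perpendicular to the wall have length x and the parallel side y, so 2x + y = 351 and the area is A = xy = x(351 − 2x).
A'(x) = 351 − 4x = 0 gives x = 351/4, and A''(x) = −4 < 0 confirms a maximum.
Then y = 351 − 2·351/4 = 351/2 and A = 123201/8.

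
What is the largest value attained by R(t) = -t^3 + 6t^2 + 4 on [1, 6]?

36

R'(t) = -3t^2 + 12t, whose only zero in [1, 6] is t = 4.
Evaluating at the critical points and endpoints: R(1) = 9,  R(4) = 36,  R(6) = 4.
The maximum over the interval is 36, attained at t = 4.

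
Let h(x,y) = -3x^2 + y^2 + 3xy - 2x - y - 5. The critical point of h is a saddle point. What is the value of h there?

∂h/∂x = -6x + 3y - 2 = 0 and ∂h/∂y = 3x + 2y - 1 = 0, so (x, y) = (-1/21, 4/7).
The Hessian has h_{xx} = -6, h_{yy} = 2, h_{xy} = 3, giving D = -21 < 0, so the point is a saddle point.
h(-1/21, 4/7) = -110/21.

-110/21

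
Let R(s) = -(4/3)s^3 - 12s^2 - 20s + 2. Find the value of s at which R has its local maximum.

R'(s) = -4s^2 - 24s - 20. Setting R'(s) = 0 gives s ∈ {-5, -1}.
Since R''(s) = -8s - 24, we get R''(-5) = 16 > 0 ⇒ local minimum; R''(-1) = -16 < 0 ⇒ local maximum.
Thus R has its local maximum at s = -1, with value 34/3.

-1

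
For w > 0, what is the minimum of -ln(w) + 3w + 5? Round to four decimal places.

f'(w) = -1/w + 3 = 0 gives w = 1/3.
f''(w) = 1/w², which is positive for w > 0, so this is a local minimum.
f(1/3) = -1·ln(1/3) + 1 + 5 ≈ 7.0986.

7.0986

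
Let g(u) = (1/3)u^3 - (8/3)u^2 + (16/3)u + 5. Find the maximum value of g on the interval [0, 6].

13

Differentiating, g'(u) = u^2 - (16/3)u + 16/3; which vanishes at u = 4/3 and u = 4.
Candidates: g(0) = 5,  g(4/3) = 661/81,  g(4) = 5,  g(6) = 13.
So the maximum is g(6) = 13.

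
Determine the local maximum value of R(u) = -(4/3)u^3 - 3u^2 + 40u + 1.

R'(u) = -4u^2 - 6u + 40 = 0 at u = -4, 5/2.
R''(u) = -8u - 6. R''(-4) = 26 > 0 ⇒ local minimum; R''(5/2) = -26 < 0 ⇒ local maximum.
Thus R has its local maximum at u = 5/2, with value 737/12.

737/12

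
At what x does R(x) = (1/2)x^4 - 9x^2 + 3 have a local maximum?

R'(x) = 2x^3 - 18x. Setting R'(x) = 0 gives x ∈ {-3, 0, 3}.
R''(x) = 6x^2 - 18. R''(-3) = 36 > 0 ⇒ local minimum; R''(0) = -18 < 0 ⇒ local maximum; R''(3) = 36 > 0 ⇒ local minimum.
Thus R has its local maximum at x = 0, with value 3.

0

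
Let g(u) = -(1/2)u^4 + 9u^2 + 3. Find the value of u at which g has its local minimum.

0

Critical points: g'(u) = -2u^3 + 18u vanishes at u = -3, 0, 3.
Second-derivative test with g''(u) = -6u^2 + 18: g''(-3) = -36 < 0 ⇒ local maximum; g''(0) = 18 > 0 ⇒ local minimum; g''(3) = -36 < 0 ⇒ local maximum.
The local minimum is g(0) = 3.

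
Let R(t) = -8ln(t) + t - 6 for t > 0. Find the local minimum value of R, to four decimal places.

R'(t) = -8/t + 1 = 0 gives t = 8.
R''(t) = 8/t², which is positive for t > 0, so this is a local minimum.
R(8) = -8·ln(8) + 8 - 6 ≈ -14.6355.

-14.6355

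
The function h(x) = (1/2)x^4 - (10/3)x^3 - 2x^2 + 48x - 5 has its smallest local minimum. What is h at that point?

-223/3

h'(x) = 2x^3 - 10x^2 - 4x + 48 = 0 at x = -2, 3, 4.
h''(x) = 6x^2 - 20x - 4. h''(-2) = 60 > 0 ⇒ local minimum; h''(3) = -10 < 0 ⇒ local maximum; h''(4) = 12 > 0 ⇒ local minimum.
So the smallest local minimum value is h(-2) = -223/3.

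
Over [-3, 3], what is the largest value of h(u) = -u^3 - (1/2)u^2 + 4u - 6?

h'(u) = -3u^2 - u + 4, which vanishes at u = -4/3 and u = 1.
Evaluating at the critical points and endpoints: h(-3) = 9/2; h(-4/3) = -266/27; h(1) = -7/2; h(3) = -51/2.
The maximum over the interval is 9/2, attained at u = -3.

9/2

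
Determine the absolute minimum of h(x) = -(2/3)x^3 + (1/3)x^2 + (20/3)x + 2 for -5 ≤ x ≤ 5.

The derivative is -2x^2 + (2/3)x + 20/3, which vanishes at x = -5/3 and x = 2.
Evaluating at the critical points and endpoints: h(-5) = 181/3,  h(-5/3) = -413/81,  h(2) = 34/3,  h(5) = -119/3.
The minimum over the interval is -119/3, attained at x = 5.

-119/3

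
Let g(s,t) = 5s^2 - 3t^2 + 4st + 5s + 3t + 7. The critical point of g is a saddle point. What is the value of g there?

221/38

∂g/∂s = 10s + 4t + 5 = 0 and ∂g/∂t = 4s - 6t + 3 = 0, so (s, t) = (-21/38, 5/38).
The Hessian has g_{ss} = 10, g_{tt} = -6, g_{st} = 4, giving D = -76 < 0, so the point is a saddle point.
g(-21/38, 5/38) = 221/38.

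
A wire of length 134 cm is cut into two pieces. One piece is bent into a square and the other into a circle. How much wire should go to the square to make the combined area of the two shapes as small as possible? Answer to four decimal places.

75.0533

Let x be the length used for the square. Square side x/4; circle radius (134−x)/(2π).
A(x) = (x/4)² + π·((134−x)/(2π))² = x²/16 + (134−x)²/(4π) for 0 ≤ x ≤ 134. A'(x) = x/8 − (134−x)/(2π) = 0 gives x = 4·134/(π+4) ≈ 75.0533.
A'' = 1/8 + 1/(2π) > 0, so this gives the minimum combined area; x ≈ 75.0533 cm to the square.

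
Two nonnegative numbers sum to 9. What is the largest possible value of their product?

With x + y = 9, the product is P(x) = x(9 − x).
P'(x) = 9 − 2x = 0 gives x = 9/2; P'' = −2 < 0, so this is the maximum.
P = 9/2·9/2 = 81/4.

81/4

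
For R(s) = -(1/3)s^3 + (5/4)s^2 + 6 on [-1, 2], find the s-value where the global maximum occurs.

The derivative is -s^2 + (5/2)s, whose only zero in [-1, 2] is s = 0.
Evaluating at the critical points and endpoints: R(-1) = 91/12,  R(0) = 6,  R(2) = 25/3.
Hence the absolute maximum is 25/3 at s = 2.

2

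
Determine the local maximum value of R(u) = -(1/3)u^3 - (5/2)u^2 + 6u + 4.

Critical points: R'(u) = -u^2 - 5u + 6 vanishes at u = -6, 1.
R''(u) = -2u - 5. R''(-6) = 7 > 0 ⇒ local minimum; R''(1) = -7 < 0 ⇒ local maximum.
Thus R has its local maximum at u = 1, with value 43/6.

43/6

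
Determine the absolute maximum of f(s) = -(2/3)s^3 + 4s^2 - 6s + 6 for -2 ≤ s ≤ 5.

f'(s) = -2s^2 + 8s - 6, which vanishes at s = 1 and s = 3.
Compare values at every candidate in [-2, 5]: f(-2) = 118/3,  f(1) = 10/3,  f(3) = 6,  f(5) = -22/3.
Hence the absolute maximum is 118/3 at s = -2.

118/3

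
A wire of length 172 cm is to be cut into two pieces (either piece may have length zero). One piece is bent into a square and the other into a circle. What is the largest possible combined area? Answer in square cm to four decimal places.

2354.2199

Let x be the length used for the square. Square side x/4; circle radius (172−x)/(2π).
A(x) = (x/4)² + π·((172−x)/(2π))² = x²/16 + (172−x)²/(4π) for 0 ≤ x ≤ 172. A'(x) = x/8 − (172−x)/(2π) = 0 gives x = 4·172/(π+4) ≈ 96.3371.
A'' > 0, so the interior critical point is a minimum; the maximum is at an endpoint. A(0) = 2354.2199 and A(172) = 1849.0000, so the largest area is 2354.2199.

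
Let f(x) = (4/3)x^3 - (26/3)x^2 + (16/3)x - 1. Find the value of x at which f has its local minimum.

4

f'(x) = 4x^2 - (52/3)x + 16/3. Setting f'(x) = 0 gives x ∈ {1/3, 4}.
f''(x) = 8x - 52/3. f''(1/3) = -44/3 < 0 ⇒ local maximum; f''(4) = 44/3 > 0 ⇒ local minimum.
So the local minimum value is f(4) = -33.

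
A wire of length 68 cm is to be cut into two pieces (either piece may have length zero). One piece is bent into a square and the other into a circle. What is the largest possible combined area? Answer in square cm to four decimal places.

367.9662

Let x be the length used for the square. Square side x/4; circle radius (68−x)/(2π).
A(x) = (x/4)² + π·((68−x)/(2π))² = x²/16 + (68−x)²/(4π) for 0 ≤ x ≤ 68. A'(x) = x/8 − (68−x)/(2π) = 0 gives x = 4·68/(π+4) ≈ 38.0867.
A'' > 0, so the interior critical point is a minimum; the maximum is at an endpoint. A(0) = 367.9662 and A(68) = 289.0000, so the largest area is 367.9662.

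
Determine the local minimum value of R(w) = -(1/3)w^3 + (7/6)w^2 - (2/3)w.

-17/162

R'(w) = -w^2 + (7/3)w - 2/3 = 0 at w = 1/3, 2.
Second-derivative test with R''(w) = -2w + 7/3: R''(1/3) = 5/3 > 0 ⇒ local minimum; R''(2) = -5/3 < 0 ⇒ local maximum.
Thus R has its local minimum at w = 1/3, with value -17/162.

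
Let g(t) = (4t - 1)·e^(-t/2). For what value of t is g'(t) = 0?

9/4

Differentiating with the product rule gives g'(t) = (-2t + 9/2)·e^(-t/2). Since e^(-t/2) > 0, the only critical point is t = 9/4.
g''(9/4) has the same sign as -2 < 0, so this is a local maximum.
g(9/4) = (8)·e^(-9/8) ≈ 2.5972.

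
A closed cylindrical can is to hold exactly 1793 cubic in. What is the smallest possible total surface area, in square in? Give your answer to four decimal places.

With radius r and height h, πr²h = 1793 so h = 1793/(πr²), and S(r) = 2πr² + 2πrh = 2πr² + 2·1793/r.
S'(r) = 4πr − 2·1793/r² = 0 ⇒ r³ = 1793/(2π), so r ≈ 6.5837 and h = 2r ≈ 13.1673.
S''(r) = 4π + 4·1793/r³ > 0, so this is the minimum; S ≈ 817.0239.

817.0239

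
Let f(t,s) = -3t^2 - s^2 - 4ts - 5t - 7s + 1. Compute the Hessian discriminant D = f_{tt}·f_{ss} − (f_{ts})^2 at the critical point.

∂f/∂t = -6t - 4s - 5 = 0 and ∂f/∂s = -4t - 2s - 7 = 0, so (t, s) = (-9/2, 11/2).
The Hessian has f_{tt} = -6, f_{ss} = -2, f_{ts} = -4, giving D = -4 < 0, so the point is a saddle point.
D = (-6)·(-2) − (-4)^2 = -4.

-4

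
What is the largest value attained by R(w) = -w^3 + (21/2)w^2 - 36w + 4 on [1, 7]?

-45/2

R'(w) = -3w^2 + 21w - 36, which vanishes at w = 3 and w = 4.
Evaluating at the critical points and endpoints: R(1) = -45/2, R(3) = -73/2, R(4) = -36, R(7) = -153/2.
The maximum over the interval is -45/2, attained at w = 1.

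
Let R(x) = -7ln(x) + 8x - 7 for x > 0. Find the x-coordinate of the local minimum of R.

7/8

R'(x) = -7/x + 8 = 0 gives x = 7/8.
R''(x) = 7/x², which is positive for x > 0, so this is a local minimum.
R(7/8) = -7·ln(7/8) + 7 - 7 ≈ 0.9347.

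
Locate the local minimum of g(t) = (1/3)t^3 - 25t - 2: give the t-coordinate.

Critical points: g'(t) = t^2 - 25 vanishes at t = -5, 5.
Second-derivative test with g''(t) = 2t: g''(-5) = -10 < 0 ⇒ local maximum; g''(5) = 10 > 0 ⇒ local minimum.
So the local minimum value is g(5) = -256/3.

5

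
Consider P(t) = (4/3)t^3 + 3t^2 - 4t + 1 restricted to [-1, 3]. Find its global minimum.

-1/12

P'(t) = 4t^2 + 6t - 4, whose only zero in [-1, 3] is t = 1/2.
Compare values at every candidate in [-1, 3]: P(-1) = 20/3, P(1/2) = -1/12, P(3) = 52.
The minimum over the interval is -1/12, attained at t = 1/2.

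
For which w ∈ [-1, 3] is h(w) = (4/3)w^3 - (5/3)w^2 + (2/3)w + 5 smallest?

Differentiating, h'(w) = 4w^2 - (10/3)w + 2/3; which vanishes at w = 1/3 and w = 1/2.
Compare values at every candidate in [-1, 3]: h(-1) = 4/3,  h(1/3) = 412/81,  h(1/2) = 61/12,  h(3) = 28.
The minimum over the interval is 4/3, attained at w = -1.

-1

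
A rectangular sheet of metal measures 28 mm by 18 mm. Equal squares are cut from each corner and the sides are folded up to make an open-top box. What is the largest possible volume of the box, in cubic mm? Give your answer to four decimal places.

808.7464

With cut size x, the volume is V(x) = x(28 − 2x)(18 − 2x) for 0 < x < 9.
V'(x) = 12x^2 − 184x + 504. Setting V'(x) = 0 gives x ≈ 3.5706 (the root in (0, 9)).
V''(x) = 24x − 184 is negative there, so this is the maximum; V ≈ 808.7464.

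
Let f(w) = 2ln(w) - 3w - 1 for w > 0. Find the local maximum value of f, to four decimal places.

f'(w) = 2/w − 3 = 0 gives w = 2/3.
f''(w) = -2/w², which is negative for w > 0, so this is a local maximum.
f(2/3) = 2·ln(2/3) - 2 - 1 ≈ -3.8109.

-3.8109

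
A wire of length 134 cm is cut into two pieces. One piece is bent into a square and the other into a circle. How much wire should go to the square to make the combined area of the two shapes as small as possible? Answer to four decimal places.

75.0533

Let x be the length used for the square. Square side x/4; circle radius (134−x)/(2π).
A(x) = (x/4)² + π·((134−x)/(2π))² = x²/16 + (134−x)²/(4π) for 0 ≤ x ≤ 134. A'(x) = x/8 − (134−x)/(2π) = 0 gives x = 4·134/(π+4) ≈ 75.0533.
A'' = 1/8 + 1/(2π) > 0, so this gives the minimum combined area; x ≈ 75.0533 cm to the square.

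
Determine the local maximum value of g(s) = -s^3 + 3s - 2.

Critical points: g'(s) = -3s^2 + 3 vanishes at s = -1, 1.
g''(s) = -6s. g''(-1) = 6 > 0 ⇒ local minimum; g''(1) = -6 < 0 ⇒ local maximum.
Thus g has its local maximum at s = 1, with value 0.

0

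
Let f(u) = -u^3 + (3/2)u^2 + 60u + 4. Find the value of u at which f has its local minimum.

-4

Critical points: f'(u) = -3u^2 + 3u + 60 vanishes at u = -4, 5.
Since f''(u) = -6u + 3, we get f''(-4) = 27 > 0 ⇒ local minimum; f''(5) = -27 < 0 ⇒ local maximum.
The local minimum is f(-4) = -148.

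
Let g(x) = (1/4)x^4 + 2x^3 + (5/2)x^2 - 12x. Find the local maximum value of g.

99/4

Critical points: g'(x) = x^3 + 6x^2 + 5x - 12 vanishes at x = -4, -3, 1.
Second-derivative test with g''(x) = 3x^2 + 12x + 5: g''(-4) = 5 > 0 ⇒ local minimum; g''(-3) = -4 < 0 ⇒ local maximum; g''(1) = 20 > 0 ⇒ local minimum.
The local maximum is g(-3) = 99/4.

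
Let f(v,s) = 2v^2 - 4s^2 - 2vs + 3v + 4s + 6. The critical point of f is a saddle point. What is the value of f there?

59/9

∂f/∂v = 4v - 2s + 3 = 0 and ∂f/∂s = -2v - 8s + 4 = 0, so (v, s) = (-4/9, 11/18).
The Hessian has f_{vv} = 4, f_{ss} = -8, f_{vs} = -2, giving D = -36 < 0, so the point is a saddle point.
f(-4/9, 11/18) = 59/9.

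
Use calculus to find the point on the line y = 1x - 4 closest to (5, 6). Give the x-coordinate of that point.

Minimize D(x)^2 = (x - 5)^2 + (x - 10)^2.
d/dx[D^2] = 2(x - 5) + 2·1·(x - 10) = 0 ⇒ x = 15/2.
Then y = 7/2 and the distance is √(25/2) ≈ 3.5355.

15/2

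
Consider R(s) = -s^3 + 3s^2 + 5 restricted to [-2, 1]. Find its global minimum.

Differentiating, R'(s) = -3s^2 + 6s; whose only zero in [-2, 1] is s = 0.
Compare values at every candidate in [-2, 1]: R(-2) = 25,  R(0) = 5,  R(1) = 7.
The minimum over the interval is 5, attained at s = 0.

5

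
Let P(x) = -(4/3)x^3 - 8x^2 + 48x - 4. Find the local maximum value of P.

148/3

P'(x) = -4x^2 - 16x + 48 = 0 at x = -6, 2.
Second-derivative test with P''(x) = -8x - 16: P''(-6) = 32 > 0 ⇒ local minimum; P''(2) = -32 < 0 ⇒ local maximum.
The local maximum is P(2) = 148/3.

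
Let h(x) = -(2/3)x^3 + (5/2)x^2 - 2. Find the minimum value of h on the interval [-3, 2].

h'(x) = -2x^2 + 5x, whose only zero in [-3, 2] is x = 0.
Candidates: h(-3) = 77/2, h(0) = -2, h(2) = 8/3.
The minimum over the interval is -2, attained at x = 0.

-2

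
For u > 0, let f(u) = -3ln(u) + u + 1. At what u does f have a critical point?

3

f'(u) = -3/u + 1 = 0 gives u = 3.
f''(u) = 3/u², which is positive for u > 0, so this is a local minimum.
f(3) = -3·ln(3) + 3 + 1 ≈ 0.7042.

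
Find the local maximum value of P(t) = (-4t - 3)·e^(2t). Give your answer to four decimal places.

Differentiating with the product rule gives P'(t) = (-8t - 10)·e^(2t). Since e^(2t) > 0, the only critical point is t = -5/4.
P''(-5/4) has the same sign as -8 < 0, so this is a local maximum.
P(-5/4) = (2)·e^(-5/2) ≈ 0.1642.

0.1642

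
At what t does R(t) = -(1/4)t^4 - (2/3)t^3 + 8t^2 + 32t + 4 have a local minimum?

-2

Critical points: R'(t) = -t^3 - 2t^2 + 16t + 32 vanishes at t = -4, -2, 4.
Since R''(t) = -3t^2 - 4t + 16, we get R''(-4) = -16 < 0 ⇒ local maximum; R''(-2) = 12 > 0 ⇒ local minimum; R''(4) = -48 < 0 ⇒ local maximum.
Thus R has its local minimum at t = -2, with value -80/3.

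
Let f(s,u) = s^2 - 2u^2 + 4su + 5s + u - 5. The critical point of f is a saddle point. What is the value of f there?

∂f/∂s = 2s + 4u + 5 = 0 and ∂f/∂u = 4s - 4u + 1 = 0, so (s, u) = (-1, -3/4).
The Hessian has f_{ss} = 2, f_{uu} = -4, f_{su} = 4, giving D = -24 < 0, so the point is a saddle point.
f(-1, -3/4) = -63/8.

-63/8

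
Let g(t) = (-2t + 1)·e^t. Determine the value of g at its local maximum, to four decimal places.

1.2131

Differentiating with the product rule gives g'(t) = (-2t - 1)·e^t. Since e^t > 0, the only critical point is t = -1/2.
g''(-1/2) has the same sign as -2 < 0, so this is a local maximum.
g(-1/2) = (2)·e^(-1/2) ≈ 1.2131.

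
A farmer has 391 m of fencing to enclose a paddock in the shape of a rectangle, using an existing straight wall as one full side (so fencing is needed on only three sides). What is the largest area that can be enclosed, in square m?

152881/8

Let the sides perpendicular to the wall have length x and the parallel side y, so 2x + y = 391 and the area is A = xy = x(391 − 2x).
A'(x) = 391 − 4x = 0 gives x = 391/4, and A''(x) = −4 < 0 confirms a maximum.
Then y = 391 − 2·391/4 = 391/2 and A = 152881/8.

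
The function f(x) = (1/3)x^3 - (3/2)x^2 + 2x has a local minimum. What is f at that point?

Critical points: f'(x) = x^2 - 3x + 2 vanishes at x = 1, 2.
f''(x) = 2x - 3. f''(1) = -1 < 0 ⇒ local maximum; f''(2) = 1 > 0 ⇒ local minimum.
The local minimum is f(2) = 2/3.

2/3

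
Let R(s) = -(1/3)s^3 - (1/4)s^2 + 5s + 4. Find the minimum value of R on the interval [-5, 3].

-233/48

Differentiating, R'(s) = -s^2 - (1/2)s + 5; which vanishes at s = -5/2 and s = 2.
Compare values at every candidate in [-5, 3]: R(-5) = 173/12,  R(-5/2) = -233/48,  R(2) = 31/3,  R(3) = 31/4.
The minimum over the interval is -233/48, attained at s = -5/2.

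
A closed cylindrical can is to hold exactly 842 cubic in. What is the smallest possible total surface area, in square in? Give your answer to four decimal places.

With radius r and height h, πr²h = 842 so h = 842/(πr²), and S(r) = 2πr² + 2πrh = 2πr² + 2·842/r.
S'(r) = 4πr − 2·842/r² = 0 ⇒ r³ = 842/(2π), so r ≈ 5.1173 and h = 2r ≈ 10.2347.
S''(r) = 4π + 4·842/r³ > 0, so this is the minimum; S ≈ 493.6160.

493.6160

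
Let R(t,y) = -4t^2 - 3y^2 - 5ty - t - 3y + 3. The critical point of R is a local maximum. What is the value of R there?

93/23

∂R/∂t = -8t - 5y - 1 = 0 and ∂R/∂y = -5t - 6y - 3 = 0, so (t, y) = (9/23, -19/23).
The Hessian has R_{tt} = -8, R_{yy} = -6, R_{ty} = -5, giving D = 23 > 0 with R_{tt} < 0, so the point is a local maximum.
R(9/23, -19/23) = 93/23.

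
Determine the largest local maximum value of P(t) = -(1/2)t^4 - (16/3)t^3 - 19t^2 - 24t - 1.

P'(t) = -2t^3 - 16t^2 - 38t - 24. Setting P'(t) = 0 gives t ∈ {-4, -3, -1}.
Since P''(t) = -6t^2 - 32t - 38, we get P''(-4) = -6 < 0 ⇒ local maximum; P''(-3) = 4 > 0 ⇒ local minimum; P''(-1) = -12 < 0 ⇒ local maximum.
Thus P has its largest local maximum at t = -1, with value 53/6.

53/6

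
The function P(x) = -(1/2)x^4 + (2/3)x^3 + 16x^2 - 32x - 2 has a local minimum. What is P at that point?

-107/6

Critical points: P'(x) = -2x^3 + 2x^2 + 32x - 32 vanishes at x = -4, 1, 4.
Second-derivative test with P''(x) = -6x^2 + 4x + 32: P''(-4) = -80 < 0 ⇒ local maximum; P''(1) = 30 > 0 ⇒ local minimum; P''(4) = -48 < 0 ⇒ local maximum.
So the local minimum value is P(1) = -107/6.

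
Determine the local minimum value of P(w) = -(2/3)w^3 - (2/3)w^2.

-8/81

Critical points: P'(w) = -2w^2 - (4/3)w vanishes at w = -2/3, 0.
P''(w) = -4w - 4/3. P''(-2/3) = 4/3 > 0 ⇒ local minimum; P''(0) = -4/3 < 0 ⇒ local maximum.
The local minimum is P(-2/3) = -8/81.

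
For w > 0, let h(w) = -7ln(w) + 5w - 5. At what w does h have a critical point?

7/5

h'(w) = -7/w + 5 = 0 gives w = 7/5.
h''(w) = 7/w², which is positive for w > 0, so this is a local minimum.
h(7/5) = -7·ln(7/5) + 7 - 5 ≈ -0.3553.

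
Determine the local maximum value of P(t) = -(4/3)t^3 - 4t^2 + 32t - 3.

P'(t) = -4t^2 - 8t + 32 = 0 at t = -4, 2.
P''(t) = -8t - 8. P''(-4) = 24 > 0 ⇒ local minimum; P''(2) = -24 < 0 ⇒ local maximum.
The local maximum is P(2) = 103/3.

103/3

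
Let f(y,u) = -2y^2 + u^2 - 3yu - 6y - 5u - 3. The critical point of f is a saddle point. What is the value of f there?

∂f/∂y = -4y - 3u - 6 = 0 and ∂f/∂u = -3y + 2u - 5 = 0, so (y, u) = (-27/17, 2/17).
The Hessian has f_{yy} = -4, f_{uu} = 2, f_{yu} = -3, giving D = -17 < 0, so the point is a saddle point.
f(-27/17, 2/17) = 25/17.

25/17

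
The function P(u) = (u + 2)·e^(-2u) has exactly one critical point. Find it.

P'(u) = 1·e^(-2u) + (u + 2)·(-2)·e^(-2u) = (-2u - 3)·e^(-2u). Since e^(-2u) > 0, the only critical point is u = -3/2.
P''(-3/2) has the same sign as -2 < 0, so this is a local maximum.
P(-3/2) = (1/2)·e^(3) ≈ 10.0428.

-3/2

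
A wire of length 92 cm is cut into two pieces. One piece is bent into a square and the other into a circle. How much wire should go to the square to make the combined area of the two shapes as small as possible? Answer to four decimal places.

51.5291

Let x be the length used for the square. Square side x/4; circle radius (92−x)/(2π).
A(x) = (x/4)² + π·((92−x)/(2π))² = x²/16 + (92−x)²/(4π) for 0 ≤ x ≤ 92. A'(x) = x/8 − (92−x)/(2π) = 0 gives x = 4·92/(π+4) ≈ 51.5291.
A'' = 1/8 + 1/(2π) > 0, so this gives the minimum combined area; x ≈ 51.5291 cm to the square.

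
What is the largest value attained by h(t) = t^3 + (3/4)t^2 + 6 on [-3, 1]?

31/4

The derivative is 3t^2 + (3/2)t, which vanishes at t = -1/2 and t = 0.
Evaluating at the critical points and endpoints: h(-3) = -57/4,  h(-1/2) = 97/16,  h(0) = 6,  h(1) = 31/4.
The maximum over the interval is 31/4, attained at t = 1.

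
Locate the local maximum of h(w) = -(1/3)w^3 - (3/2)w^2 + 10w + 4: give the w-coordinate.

Critical points: h'(w) = -w^2 - 3w + 10 vanishes at w = -5, 2.
Since h''(w) = -2w - 3, we get h''(-5) = 7 > 0 ⇒ local minimum; h''(2) = -7 < 0 ⇒ local maximum.
The local maximum is h(2) = 46/3.

2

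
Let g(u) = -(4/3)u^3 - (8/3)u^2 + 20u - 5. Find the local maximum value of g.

g'(u) = -4u^2 - (16/3)u + 20. Setting g'(u) = 0 gives u ∈ {-3, 5/3}.
Second-derivative test with g''(u) = -8u - 16/3: g''(-3) = 56/3 > 0 ⇒ local minimum; g''(5/3) = -56/3 < 0 ⇒ local maximum.
The local maximum is g(5/3) = 1195/81.

1195/81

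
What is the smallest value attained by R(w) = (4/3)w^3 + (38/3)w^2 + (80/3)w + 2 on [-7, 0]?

The derivative is 4w^2 + (76/3)w + 80/3, which vanishes at w = -5 and w = -4/3.
Evaluating at the critical points and endpoints: R(-7) = -64/3, R(-5) = 56/3, R(-4/3) = -1150/81, R(0) = 2.
The minimum over the interval is -64/3, attained at w = -7.

-64/3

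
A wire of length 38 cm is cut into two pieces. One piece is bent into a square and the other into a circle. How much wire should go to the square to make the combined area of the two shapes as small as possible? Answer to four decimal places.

Let x be the length used for the square. Square side x/4; circle radius (38−x)/(2π).
A(x) = (x/4)² + π·((38−x)/(2π))² = x²/16 + (38−x)²/(4π) for 0 ≤ x ≤ 38. A'(x) = x/8 − (38−x)/(2π) = 0 gives x = 4·38/(π+4) ≈ 21.2838.
A'' = 1/8 + 1/(2π) > 0, so this gives the minimum combined area; x ≈ 21.2838 cm to the square.

21.2838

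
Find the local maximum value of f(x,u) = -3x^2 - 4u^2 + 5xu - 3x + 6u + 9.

∂f/∂x = -6x + 5u - 3 = 0 and ∂f/∂u = 5x - 8u + 6 = 0, so (x, u) = (6/23, 21/23).
The Hessian has f_{xx} = -6, f_{uu} = -8, f_{xu} = 5, giving D = 23 > 0 with f_{xx} < 0, so the point is a local maximum.
f(6/23, 21/23) = 261/23.

261/23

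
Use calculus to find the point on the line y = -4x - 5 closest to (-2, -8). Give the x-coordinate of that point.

10/17

Minimize D(x)^2 = (x + 2)^2 + (-4x + 3)^2.
d/dx[D^2] = 2(x + 2) + 2·(-4)·(-4x + 3) = 0 ⇒ x = 10/17.
Then y = -125/17 and the distance is √(121/17) ≈ 2.6679.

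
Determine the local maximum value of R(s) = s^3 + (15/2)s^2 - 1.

R'(s) = 3s^2 + 15s. Setting R'(s) = 0 gives s ∈ {-5, 0}.
R''(s) = 6s + 15. R''(-5) = -15 < 0 ⇒ local maximum; R''(0) = 15 > 0 ⇒ local minimum.
The local maximum is R(-5) = 123/2.

123/2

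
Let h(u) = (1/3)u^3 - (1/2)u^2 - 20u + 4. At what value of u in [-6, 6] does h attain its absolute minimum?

5

Differentiating, h'(u) = u^2 - u - 20; which vanishes at u = -4 and u = 5.
Candidates: h(-6) = 34,  h(-4) = 164/3,  h(5) = -401/6,  h(6) = -62.
The minimum over the interval is -401/6, attained at u = 5.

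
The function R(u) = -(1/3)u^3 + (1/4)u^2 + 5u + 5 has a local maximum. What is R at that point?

665/48

R'(u) = -u^2 + (1/2)u + 5 = 0 at u = -2, 5/2.
Since R''(u) = -2u + 1/2, we get R''(-2) = 9/2 > 0 ⇒ local minimum; R''(5/2) = -9/2 < 0 ⇒ local maximum.
Thus R has its local maximum at u = 5/2, with value 665/48.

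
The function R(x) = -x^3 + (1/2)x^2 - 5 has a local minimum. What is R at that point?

R'(x) = -3x^2 + x = 0 at x = 0, 1/3.
Second-derivative test with R''(x) = -6x + 1: R''(0) = 1 > 0 ⇒ local minimum; R''(1/3) = -1 < 0 ⇒ local maximum.
Thus R has its local minimum at x = 0, with value -5.

-5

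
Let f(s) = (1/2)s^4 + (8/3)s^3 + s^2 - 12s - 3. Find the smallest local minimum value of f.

f'(s) = 2s^3 + 8s^2 + 2s - 12 = 0 at s = -3, -2, 1.
Since f''(s) = 6s^2 + 16s + 2, we get f''(-3) = 8 > 0 ⇒ local minimum; f''(-2) = -6 < 0 ⇒ local maximum; f''(1) = 24 > 0 ⇒ local minimum.
The smallest local minimum is f(1) = -65/6.

-65/6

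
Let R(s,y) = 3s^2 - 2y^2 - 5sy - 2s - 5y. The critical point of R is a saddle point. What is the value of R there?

∂R/∂s = 6s - 5y - 2 = 0 and ∂R/∂y = -5s - 4y - 5 = 0, so (s, y) = (-17/49, -40/49).
The Hessian has R_{ss} = 6, R_{yy} = -4, R_{sy} = -5, giving D = -49 < 0, so the point is a saddle point.
R(-17/49, -40/49) = 117/49.

117/49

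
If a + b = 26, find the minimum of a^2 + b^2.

With a + b = 26, a^2 + b^2 = a^2 + (26 − a)^2.
The derivative 2a − 2(26 − a) = 4a − 52 vanishes at a = 13; second derivative 4 > 0, a minimum.
The minimum is 2·(13)^2 = 338.

338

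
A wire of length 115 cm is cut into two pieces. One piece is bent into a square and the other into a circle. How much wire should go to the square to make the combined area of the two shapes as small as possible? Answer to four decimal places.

64.4114

Let x be the length used for the square. Square side x/4; circle radius (115−x)/(2π).
A(x) = (x/4)² + π·((115−x)/(2π))² = x²/16 + (115−x)²/(4π) for 0 ≤ x ≤ 115. A'(x) = x/8 − (115−x)/(2π) = 0 gives x = 4·115/(π+4) ≈ 64.4114.
A'' = 1/8 + 1/(2π) > 0, so this gives the minimum combined area; x ≈ 64.4114 cm to the square.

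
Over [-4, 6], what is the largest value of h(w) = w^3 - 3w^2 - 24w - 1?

h'(w) = 3w^2 - 6w - 24, which vanishes at w = -2 and w = 4.
Candidates: h(-4) = -17; h(-2) = 27; h(4) = -81; h(6) = -37.
The maximum over the interval is 27, attained at w = -2.

27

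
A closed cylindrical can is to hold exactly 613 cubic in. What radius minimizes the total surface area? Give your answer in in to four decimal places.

4.6036

With radius r and height h, πr²h = 613 so h = 613/(πr²), and S(r) = 2πr² + 2πrh = 2πr² + 2·613/r.
S'(r) = 4πr − 2·613/r² = 0 ⇒ r³ = 613/(2π), so r ≈ 4.6036 and h = 2r ≈ 9.2071.
S''(r) = 4π + 4·613/r³ > 0, so this is the minimum; S ≈ 399.4737.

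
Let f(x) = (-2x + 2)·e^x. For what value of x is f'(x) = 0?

0

By the product rule, f'(x) = (-2x)·e^x. Since e^x > 0, the only critical point is x = 0.
f''(0) has the same sign as -2 < 0, so this is a local maximum.
f(0) = (2)·e^(0) ≈ 2.0000.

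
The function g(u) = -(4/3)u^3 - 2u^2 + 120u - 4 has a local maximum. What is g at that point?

Critical points: g'(u) = -4u^2 - 4u + 120 vanishes at u = -6, 5.
Since g''(u) = -8u - 4, we get g''(-6) = 44 > 0 ⇒ local minimum; g''(5) = -44 < 0 ⇒ local maximum.
So the local maximum value is g(5) = 1138/3.

1138/3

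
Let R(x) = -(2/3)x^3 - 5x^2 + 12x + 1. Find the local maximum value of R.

22/3

R'(x) = -2x^2 - 10x + 12 = 0 at x = -6, 1.
Since R''(x) = -4x - 10, we get R''(-6) = 14 > 0 ⇒ local minimum; R''(1) = -14 < 0 ⇒ local maximum.
So the local maximum value is R(1) = 22/3.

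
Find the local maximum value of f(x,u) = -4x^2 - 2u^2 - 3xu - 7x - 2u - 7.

∂f/∂x = -8x - 3u - 7 = 0 and ∂f/∂u = -3x - 4u - 2 = 0, so (x, u) = (-22/23, 5/23).
The Hessian has f_{xx} = -8, f_{uu} = -4, f_{xu} = -3, giving D = 23 > 0 with f_{xx} < 0, so the point is a local maximum.
f(-22/23, 5/23) = -89/23.

-89/23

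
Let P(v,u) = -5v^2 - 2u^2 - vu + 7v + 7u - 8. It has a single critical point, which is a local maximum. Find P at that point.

-6/13

∂P/∂v = -10v - u + 7 = 0 and ∂P/∂u = -v - 4u + 7 = 0, so (v, u) = (7/13, 21/13).
The Hessian has P_{vv} = -10, P_{uu} = -4, P_{vu} = -1, giving D = 39 > 0 with P_{vv} < 0, so the point is a local maximum.
P(7/13, 21/13) = -6/13.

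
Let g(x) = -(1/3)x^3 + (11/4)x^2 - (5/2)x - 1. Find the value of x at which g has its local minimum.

g'(x) = -x^2 + (11/2)x - 5/2. Setting g'(x) = 0 gives x ∈ {1/2, 5}.
Since g''(x) = -2x + 11/2, we get g''(1/2) = 9/2 > 0 ⇒ local minimum; g''(5) = -9/2 < 0 ⇒ local maximum.
The local minimum is g(1/2) = -77/48.

1/2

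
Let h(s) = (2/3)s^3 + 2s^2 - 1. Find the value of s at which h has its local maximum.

-2

h'(s) = 2s^2 + 4s. Setting h'(s) = 0 gives s ∈ {-2, 0}.
Second-derivative test with h''(s) = 4s + 4: h''(-2) = -4 < 0 ⇒ local maximum; h''(0) = 4 > 0 ⇒ local minimum.
So the local maximum value is h(-2) = 5/3.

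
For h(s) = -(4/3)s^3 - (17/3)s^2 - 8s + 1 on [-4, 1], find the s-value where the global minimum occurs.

Differentiating, h'(s) = -4s^2 - (34/3)s - 8; which vanishes at s = -3/2 and s = -4/3.
Compare values at every candidate in [-4, 1]: h(-4) = 83/3, h(-3/2) = 19/4, h(-4/3) = 385/81, h(1) = -14.
The minimum over the interval is -14, attained at s = 1.

1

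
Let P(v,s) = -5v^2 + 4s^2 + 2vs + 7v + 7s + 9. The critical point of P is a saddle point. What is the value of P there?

29/4

∂P/∂v = -10v + 2s + 7 = 0 and ∂P/∂s = 2v + 8s + 7 = 0, so (v, s) = (1/2, -1).
The Hessian has P_{vv} = -10, P_{ss} = 8, P_{vs} = 2, giving D = -84 < 0, so the point is a saddle point.
P(1/2, -1) = 29/4.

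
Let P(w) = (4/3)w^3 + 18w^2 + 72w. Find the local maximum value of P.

-72

P'(w) = 4w^2 + 36w + 72 = 0 at w = -6, -3.
Second-derivative test with P''(w) = 8w + 36: P''(-6) = -12 < 0 ⇒ local maximum; P''(-3) = 12 > 0 ⇒ local minimum.
The local maximum is P(-6) = -72.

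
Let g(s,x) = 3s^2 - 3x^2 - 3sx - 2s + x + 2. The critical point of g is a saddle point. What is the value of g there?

∂g/∂s = 6s - 3x - 2 = 0 and ∂g/∂x = -3s - 6x + 1 = 0, so (s, x) = (1/3, 0).
The Hessian has g_{ss} = 6, g_{xx} = -6, g_{sx} = -3, giving D = -45 < 0, so the point is a saddle point.
g(1/3, 0) = 5/3.

5/3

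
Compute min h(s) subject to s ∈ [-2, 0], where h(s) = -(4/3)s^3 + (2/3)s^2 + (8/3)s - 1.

-169/81

Differentiating, h'(s) = -4s^2 + (4/3)s + 8/3; whose only zero in [-2, 0] is s = -2/3.
Evaluating at the critical points and endpoints: h(-2) = 7, h(-2/3) = -169/81, h(0) = -1.
So the minimum is h(-2/3) = -169/81.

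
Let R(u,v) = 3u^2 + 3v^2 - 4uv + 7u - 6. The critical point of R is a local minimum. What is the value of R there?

-267/20

∂R/∂u = 6u - 4v + 7 = 0 and ∂R/∂v = -4u + 6v = 0, so (u, v) = (-21/10, -7/5).
The Hessian has R_{uu} = 6, R_{vv} = 6, R_{uv} = -4, giving D = 20 > 0 with R_{uu} > 0, so the point is a local minimum.
R(-21/10, -7/5) = -267/20.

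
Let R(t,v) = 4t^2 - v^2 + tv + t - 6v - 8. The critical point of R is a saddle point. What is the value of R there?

13/17

∂R/∂t = 8t + v + 1 = 0 and ∂R/∂v = t - 2v - 6 = 0, so (t, v) = (4/17, -49/17).
The Hessian has R_{tt} = 8, R_{vv} = -2, R_{tv} = 1, giving D = -17 < 0, so the point is a saddle point.
R(4/17, -49/17) = 13/17.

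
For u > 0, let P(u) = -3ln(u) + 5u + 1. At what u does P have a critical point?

P'(u) = -3/u + 5 = 0 gives u = 3/5.
P''(u) = 3/u², which is positive for u > 0, so this is a local minimum.
P(3/5) = -3·ln(3/5) + 3 + 1 ≈ 5.5325.

3/5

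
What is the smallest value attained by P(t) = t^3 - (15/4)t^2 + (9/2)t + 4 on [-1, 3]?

-21/4

Differentiating, P'(t) = 3t^2 - (15/2)t + 9/2; which vanishes at t = 1 and t = 3/2.
Evaluating at the critical points and endpoints: P(-1) = -21/4, P(1) = 23/4, P(3/2) = 91/16, P(3) = 43/4.
Hence the absolute minimum is -21/4 at t = -1.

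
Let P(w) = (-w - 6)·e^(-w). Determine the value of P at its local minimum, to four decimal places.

Differentiating with the product rule gives P'(w) = (w + 5)·e^(-w). Since e^(-w) > 0, the only critical point is w = -5.
P''(-5) has the same sign as 1 > 0, so this is a local minimum.
P(-5) = (-1)·e^(5) ≈ -148.4132.

-148.4132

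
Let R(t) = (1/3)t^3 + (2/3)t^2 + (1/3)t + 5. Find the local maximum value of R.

Critical points: R'(t) = t^2 + (4/3)t + 1/3 vanishes at t = -1, -1/3.
R''(t) = 2t + 4/3. R''(-1) = -2/3 < 0 ⇒ local maximum; R''(-1/3) = 2/3 > 0 ⇒ local minimum.
The local maximum is R(-1) = 5.

5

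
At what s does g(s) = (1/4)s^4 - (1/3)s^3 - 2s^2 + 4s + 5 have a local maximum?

g'(s) = s^3 - s^2 - 4s + 4. Setting g'(s) = 0 gives s ∈ {-2, 1, 2}.
g''(s) = 3s^2 - 2s - 4. g''(-2) = 12 > 0 ⇒ local minimum; g''(1) = -3 < 0 ⇒ local maximum; g''(2) = 4 > 0 ⇒ local minimum.
The local maximum is g(1) = 83/12.

1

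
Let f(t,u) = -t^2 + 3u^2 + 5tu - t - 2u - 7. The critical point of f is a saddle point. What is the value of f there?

-270/37

∂f/∂t = -2t + 5u - 1 = 0 and ∂f/∂u = 5t + 6u - 2 = 0, so (t, u) = (4/37, 9/37).
The Hessian has f_{tt} = -2, f_{uu} = 6, f_{tu} = 5, giving D = -37 < 0, so the point is a saddle point.
f(4/37, 9/37) = -270/37.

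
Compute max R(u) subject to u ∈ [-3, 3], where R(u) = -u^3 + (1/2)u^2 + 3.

69/2

The derivative is -3u^2 + u, which vanishes at u = 0 and u = 1/3.
Candidates: R(-3) = 69/2; R(0) = 3; R(1/3) = 163/54; R(3) = -39/2.
So the maximum is R(-3) = 69/2.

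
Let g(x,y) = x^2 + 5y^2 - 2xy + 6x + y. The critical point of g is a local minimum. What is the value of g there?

-193/16

∂g/∂x = 2x - 2y + 6 = 0 and ∂g/∂y = -2x + 10y + 1 = 0, so (x, y) = (-31/8, -7/8).
The Hessian has g_{xx} = 2, g_{yy} = 10, g_{xy} = -2, giving D = 16 > 0 with g_{xx} > 0, so the point is a local minimum.
g(-31/8, -7/8) = -193/16.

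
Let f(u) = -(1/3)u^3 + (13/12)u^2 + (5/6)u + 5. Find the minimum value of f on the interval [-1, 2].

1573/324

f'(u) = -u^2 + (13/6)u + 5/6, whose only zero in [-1, 2] is u = -1/3.
Evaluating at the critical points and endpoints: f(-1) = 67/12; f(-1/3) = 1573/324; f(2) = 25/3.
So the minimum is f(-1/3) = 1573/324.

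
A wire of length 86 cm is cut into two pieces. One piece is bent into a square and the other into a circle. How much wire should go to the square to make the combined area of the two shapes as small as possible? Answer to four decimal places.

Let x be the length used for the square. Square side x/4; circle radius (86−x)/(2π).
A(x) = (x/4)² + π·((86−x)/(2π))² = x²/16 + (86−x)²/(4π) for 0 ≤ x ≤ 86. A'(x) = x/8 − (86−x)/(2π) = 0 gives x = 4·86/(π+4) ≈ 48.1685.
A'' = 1/8 + 1/(2π) > 0, so this gives the minimum combined area; x ≈ 48.1685 cm to the square.

48.1685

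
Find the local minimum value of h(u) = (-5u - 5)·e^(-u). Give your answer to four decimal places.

-5.0000

Differentiating with the product rule gives h'(u) = (5u)·e^(-u). Since e^(-u) > 0, the only critical point is u = 0.
h''(0) has the same sign as 5 > 0, so this is a local minimum.
h(0) = (-5)·e^(0) ≈ -5.0000.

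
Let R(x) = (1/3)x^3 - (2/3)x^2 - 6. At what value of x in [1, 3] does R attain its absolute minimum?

R'(x) = x^2 - (4/3)x, whose only zero in [1, 3] is x = 4/3.
Compare values at every candidate in [1, 3]: R(1) = -19/3, R(4/3) = -518/81, R(3) = -3.
The minimum over the interval is -518/81, attained at x = 4/3.

4/3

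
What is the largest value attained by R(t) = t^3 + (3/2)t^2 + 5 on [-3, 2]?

19

Differentiating, R'(t) = 3t^2 + 3t; which vanishes at t = -1 and t = 0.
Candidates: R(-3) = -17/2; R(-1) = 11/2; R(0) = 5; R(2) = 19.
Hence the absolute maximum is 19 at t = 2.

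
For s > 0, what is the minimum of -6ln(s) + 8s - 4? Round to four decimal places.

3.7261

P'(s) = -6/s + 8 = 0 gives s = 3/4.
P''(s) = 6/s², which is positive for s > 0, so this is a local minimum.
P(3/4) = -6·ln(3/4) + 6 - 4 ≈ 3.7261.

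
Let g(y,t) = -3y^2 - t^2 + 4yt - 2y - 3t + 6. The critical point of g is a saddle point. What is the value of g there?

-31/4

∂g/∂y = -6y + 4t - 2 = 0 and ∂g/∂t = 4y - 2t - 3 = 0, so (y, t) = (4, 13/2).
The Hessian has g_{yy} = -6, g_{tt} = -2, g_{yt} = 4, giving D = -4 < 0, so the point is a saddle point.
g(4, 13/2) = -31/4.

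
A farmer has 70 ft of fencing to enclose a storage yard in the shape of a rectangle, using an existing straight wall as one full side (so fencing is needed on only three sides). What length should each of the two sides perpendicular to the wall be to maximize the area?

35/2

Let the sides perpendicular to the wall have length x and the parallel side y, so 2x + y = 70 and the area is A = xy = x(70 − 2x).
A'(x) = 70 − 4x = 0 gives x = 35/2, and A''(x) = −4 < 0 confirms a maximum.
Then y = 70 − 2·35/2 = 35 and A = 1225/2.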